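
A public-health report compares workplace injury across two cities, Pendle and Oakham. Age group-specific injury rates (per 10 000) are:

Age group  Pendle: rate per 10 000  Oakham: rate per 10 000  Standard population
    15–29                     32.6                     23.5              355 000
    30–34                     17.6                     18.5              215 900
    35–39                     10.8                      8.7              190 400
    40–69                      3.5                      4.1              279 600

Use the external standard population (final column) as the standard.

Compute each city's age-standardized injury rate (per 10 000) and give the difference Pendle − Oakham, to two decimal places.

3.14

Standard total = 1 040 900; weights = 0.3411, 0.2074, 0.1829, 0.2686.
Pendle: 0.3411×32.6 + 0.2074×17.6 + 0.1829×10.8 + 0.2686×3.5 = 17.6845 per 10 000.
Oakham: 0.3411×23.5 + 0.2074×18.5 + 0.1829×8.7 + 0.2686×4.1 = 14.5446 per 10 000.
Difference = 17.6845 − 14.5446 = 3.1399.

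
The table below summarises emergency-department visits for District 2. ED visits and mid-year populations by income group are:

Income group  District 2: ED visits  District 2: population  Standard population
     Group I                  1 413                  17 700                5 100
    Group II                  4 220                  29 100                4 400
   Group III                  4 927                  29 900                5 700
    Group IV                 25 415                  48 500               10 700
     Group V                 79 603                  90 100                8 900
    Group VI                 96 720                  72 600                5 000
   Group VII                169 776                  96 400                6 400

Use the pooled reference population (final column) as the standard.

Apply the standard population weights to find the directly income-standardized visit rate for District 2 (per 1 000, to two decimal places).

Income-specific rates per 1 000 for District 2: 79.831, 145.017, 164.783, 524.021, 883.496, 1332.231, 1761.162.
Standard total = 46 200; weights = 0.1104, 0.0952, 0.1234, 0.2316, 0.1926, 0.1082, 0.1385.
Standardized rate: 0.1104×79.831 + 0.0952×145.017 + 0.1234×164.783 + 0.2316×524.021 + 0.1926×883.496 + 0.1082×1332.231 + 0.1385×1761.162 = 722.6667 per 1 000.

722.67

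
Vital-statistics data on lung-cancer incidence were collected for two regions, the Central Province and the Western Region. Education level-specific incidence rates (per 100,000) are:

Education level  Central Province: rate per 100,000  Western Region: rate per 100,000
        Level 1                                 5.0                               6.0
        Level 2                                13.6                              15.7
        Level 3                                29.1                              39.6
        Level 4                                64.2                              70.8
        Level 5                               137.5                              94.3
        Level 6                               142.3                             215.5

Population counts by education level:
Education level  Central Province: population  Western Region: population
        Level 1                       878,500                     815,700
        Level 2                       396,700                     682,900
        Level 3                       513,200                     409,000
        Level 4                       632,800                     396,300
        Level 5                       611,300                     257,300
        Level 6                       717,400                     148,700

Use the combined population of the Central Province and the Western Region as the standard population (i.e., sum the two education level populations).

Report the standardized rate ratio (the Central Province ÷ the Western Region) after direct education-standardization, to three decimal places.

0.886

Combined standard total = 6,459,800; weights = 0.2623, 0.1671, 0.1428, 0.1593, 0.1345, 0.1341.
The Central Province: 0.2623×5.0 + 0.1671×13.6 + 0.1428×29.1 + 0.1593×64.2 + 0.1345×137.5 + 0.1341×142.3 = 55.5337 per 100,000.
The Western Region: 0.2623×6.0 + 0.1671×15.7 + 0.1428×39.6 + 0.1593×70.8 + 0.1345×94.3 + 0.1341×215.5 = 62.7028 per 100,000.
Ratio = 55.5337 ÷ 62.7028 = 0.88566.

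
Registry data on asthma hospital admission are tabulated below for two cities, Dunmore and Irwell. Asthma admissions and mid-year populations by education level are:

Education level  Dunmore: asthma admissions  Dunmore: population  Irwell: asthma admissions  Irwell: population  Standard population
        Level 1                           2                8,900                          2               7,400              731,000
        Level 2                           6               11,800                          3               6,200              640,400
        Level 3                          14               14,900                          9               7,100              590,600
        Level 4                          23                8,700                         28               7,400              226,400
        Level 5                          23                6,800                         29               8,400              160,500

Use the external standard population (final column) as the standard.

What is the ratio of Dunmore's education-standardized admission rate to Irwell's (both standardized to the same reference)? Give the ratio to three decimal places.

Education-specific rates per 10,000 for Dunmore: 2.25, 5.08, 9.40, 26.44, 33.82.
For Irwell: 2.70, 4.84, 12.68, 37.84, 34.52.
Standard total = 2,348,900; weights = 0.3112, 0.2726, 0.2514, 0.0964, 0.0683.
Dunmore: 0.3112×2.25 + 0.2726×5.08 + 0.2514×9.40 + 0.0964×26.44 + 0.0683×33.82 = 9.3074 per 10,000.
Irwell: 0.3112×2.70 + 0.2726×4.84 + 0.2514×12.68 + 0.0964×37.84 + 0.0683×34.52 = 11.3536 per 10,000.
Ratio = 9.3074 ÷ 11.3536 = 0.81978.

0.820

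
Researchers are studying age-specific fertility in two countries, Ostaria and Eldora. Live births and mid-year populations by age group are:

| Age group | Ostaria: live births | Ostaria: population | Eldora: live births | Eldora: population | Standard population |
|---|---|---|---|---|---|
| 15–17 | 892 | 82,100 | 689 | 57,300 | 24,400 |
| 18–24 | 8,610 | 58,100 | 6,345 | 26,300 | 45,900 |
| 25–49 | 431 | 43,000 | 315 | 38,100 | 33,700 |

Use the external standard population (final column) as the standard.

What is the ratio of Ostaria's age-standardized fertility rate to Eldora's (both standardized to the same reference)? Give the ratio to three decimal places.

Age-specific rates per 1,000 for Ostaria: 10.865, 148.193, 10.023.
For Eldora: 12.024, 241.255, 8.268.
Standard total = 104,000; weights = 0.2346, 0.4413, 0.3240.
Ostaria: 0.2346×10.865 + 0.4413×148.193 + 0.3240×10.023 = 71.2013 per 1,000.
Eldora: 0.2346×12.024 + 0.4413×241.255 + 0.3240×8.268 = 111.9770 per 1,000.
Ratio = 71.2013 ÷ 111.9770 = 0.63586.

0.636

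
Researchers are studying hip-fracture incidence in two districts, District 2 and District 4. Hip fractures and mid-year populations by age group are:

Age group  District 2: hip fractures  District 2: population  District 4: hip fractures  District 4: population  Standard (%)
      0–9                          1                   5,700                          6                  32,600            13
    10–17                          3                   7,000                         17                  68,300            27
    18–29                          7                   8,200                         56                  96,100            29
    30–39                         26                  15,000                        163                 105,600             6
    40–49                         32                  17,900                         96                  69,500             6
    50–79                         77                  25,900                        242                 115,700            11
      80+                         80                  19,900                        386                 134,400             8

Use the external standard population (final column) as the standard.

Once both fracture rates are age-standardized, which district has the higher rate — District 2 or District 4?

District 2

Age-specific rates per 100,000 for District 2: 17.54, 42.86, 85.37, 173.33, 178.77, 297.30, 402.01.
For District 4: 18.40, 24.89, 58.27, 154.36, 138.13, 209.16, 287.20.
Standard weights: 0.13, 0.27, 0.29, 0.06, 0.06, 0.11, 0.08.
District 2: 0.1300×17.54 + 0.2700×42.86 + 0.2900×85.37 + 0.0600×173.33 + 0.0600×178.77 + 0.1100×297.30 + 0.0800×402.01 = 124.5980 per 100,000.
District 4: 0.1300×18.40 + 0.2700×24.89 + 0.2900×58.27 + 0.0600×154.36 + 0.0600×138.13 + 0.1100×209.16 + 0.0800×287.20 = 89.5452 per 100,000.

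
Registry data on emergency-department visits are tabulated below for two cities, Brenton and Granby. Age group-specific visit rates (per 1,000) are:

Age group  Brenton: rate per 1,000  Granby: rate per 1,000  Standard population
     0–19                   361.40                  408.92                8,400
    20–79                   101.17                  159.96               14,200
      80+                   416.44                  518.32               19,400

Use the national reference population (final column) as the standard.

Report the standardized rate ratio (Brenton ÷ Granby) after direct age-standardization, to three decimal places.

0.796

Standard total = 42,000; weights = 0.2000, 0.3381, 0.4619.
Brenton: 0.2000×361.40 + 0.3381×101.17 + 0.4619×416.44 = 298.8407 per 1,000.
Granby: 0.2000×408.92 + 0.3381×159.96 + 0.4619×518.32 = 375.2802 per 1,000.
Ratio = 298.8407 ÷ 375.2802 = 0.79631.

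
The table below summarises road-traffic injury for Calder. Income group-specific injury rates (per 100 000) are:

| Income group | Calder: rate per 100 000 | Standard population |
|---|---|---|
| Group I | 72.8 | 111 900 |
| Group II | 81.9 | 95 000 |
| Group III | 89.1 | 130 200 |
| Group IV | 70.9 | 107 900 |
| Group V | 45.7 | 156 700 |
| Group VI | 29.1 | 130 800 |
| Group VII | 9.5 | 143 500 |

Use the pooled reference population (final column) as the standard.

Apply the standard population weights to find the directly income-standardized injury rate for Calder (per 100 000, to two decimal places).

54.23

Standard total = 876 000; weights = 0.1277, 0.1084, 0.1486, 0.1232, 0.1789, 0.1493, 0.1638.
Standardized rate: 0.1277×72.8 + 0.1084×81.9 + 0.1486×89.1 + 0.1232×70.9 + 0.1789×45.7 + 0.1493×29.1 + 0.1638×9.5 = 54.2334 per 100 000.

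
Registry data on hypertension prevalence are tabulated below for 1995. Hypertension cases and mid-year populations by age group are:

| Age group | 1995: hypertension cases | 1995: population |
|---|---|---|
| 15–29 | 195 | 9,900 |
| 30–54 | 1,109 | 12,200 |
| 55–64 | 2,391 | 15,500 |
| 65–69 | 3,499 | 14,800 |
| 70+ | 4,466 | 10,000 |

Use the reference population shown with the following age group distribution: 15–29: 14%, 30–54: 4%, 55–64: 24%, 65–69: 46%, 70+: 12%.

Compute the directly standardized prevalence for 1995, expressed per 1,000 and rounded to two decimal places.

Age-specific rates per 1,000 for 1995: 19.697, 90.902, 154.258, 236.419, 446.600.
Standard weights: 0.14, 0.04, 0.24, 0.46, 0.12.
Standardized rate: 0.1400×19.697 + 0.0400×90.902 + 0.2400×154.258 + 0.4600×236.419 + 0.1200×446.600 = 205.7603 per 1,000.

205.76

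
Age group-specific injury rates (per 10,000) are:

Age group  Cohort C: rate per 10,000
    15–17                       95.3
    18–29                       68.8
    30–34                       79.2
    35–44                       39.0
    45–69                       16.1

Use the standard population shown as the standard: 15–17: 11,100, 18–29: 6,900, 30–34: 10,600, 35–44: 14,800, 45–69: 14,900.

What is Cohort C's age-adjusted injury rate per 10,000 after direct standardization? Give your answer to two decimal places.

Standard total = 58,300; weights = 0.1904, 0.1184, 0.1818, 0.2539, 0.2556.
Standardized rate: 0.1904×95.3 + 0.1184×68.8 + 0.1818×79.2 + 0.2539×39.0 + 0.2556×16.1 = 54.7026 per 10,000.

54.70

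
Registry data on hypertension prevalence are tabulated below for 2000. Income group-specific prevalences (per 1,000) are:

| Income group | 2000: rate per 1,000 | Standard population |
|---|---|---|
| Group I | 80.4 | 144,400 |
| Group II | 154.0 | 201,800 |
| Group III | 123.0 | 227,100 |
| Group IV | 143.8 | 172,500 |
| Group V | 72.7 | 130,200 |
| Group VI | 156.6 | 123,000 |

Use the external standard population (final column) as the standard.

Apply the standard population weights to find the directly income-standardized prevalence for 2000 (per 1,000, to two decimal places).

Standard total = 999,000; weights = 0.1445, 0.2020, 0.2273, 0.1727, 0.1303, 0.1231.
Standardized rate: 0.1445×80.4 + 0.2020×154.0 + 0.2273×123.0 + 0.1727×143.8 + 0.1303×72.7 + 0.1231×156.6 = 124.2774 per 1,000.

124.28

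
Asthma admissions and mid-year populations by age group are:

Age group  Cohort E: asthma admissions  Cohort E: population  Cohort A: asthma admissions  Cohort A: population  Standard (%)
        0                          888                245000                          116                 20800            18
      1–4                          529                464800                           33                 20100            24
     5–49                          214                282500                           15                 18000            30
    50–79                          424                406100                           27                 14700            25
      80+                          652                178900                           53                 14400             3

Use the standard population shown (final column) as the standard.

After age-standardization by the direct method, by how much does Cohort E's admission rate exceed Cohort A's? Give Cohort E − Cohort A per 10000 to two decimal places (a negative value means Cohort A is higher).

Age-specific rates per 10000 for Cohort E: 36.24, 11.38, 7.58, 10.44, 36.44.
For Cohort A: 55.77, 16.42, 8.33, 18.37, 36.81.
Standard weights: 0.18, 0.24, 0.30, 0.25, 0.03.
Cohort E: 0.1800×36.24 + 0.2400×11.38 + 0.3000×7.58 + 0.2500×10.44 + 0.0300×36.44 = 15.2317 per 10000.
Cohort A: 0.1800×55.77 + 0.2400×16.42 + 0.3000×8.33 + 0.2500×18.37 + 0.0300×36.81 = 22.1748 per 10000.
Difference = 15.2317 − 22.1748 = -6.9431.

-6.94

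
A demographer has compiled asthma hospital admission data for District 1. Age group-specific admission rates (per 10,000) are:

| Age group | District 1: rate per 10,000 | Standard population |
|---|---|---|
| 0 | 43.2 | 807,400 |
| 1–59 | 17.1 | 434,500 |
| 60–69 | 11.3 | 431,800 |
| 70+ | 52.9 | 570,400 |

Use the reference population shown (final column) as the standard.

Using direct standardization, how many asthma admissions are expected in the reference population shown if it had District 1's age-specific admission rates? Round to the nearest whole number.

7736

Expected asthma admissions = Σ (standard pop × age-specific rate ÷ 10,000)
= 807,400×43.2/10,000 + 434,500×17.1/10,000 + 431,800×11.3/10,000 + 570,400×52.9/10,000
= 3487.97 + 743.00 + 487.93 + 3017.42 = 7736.31.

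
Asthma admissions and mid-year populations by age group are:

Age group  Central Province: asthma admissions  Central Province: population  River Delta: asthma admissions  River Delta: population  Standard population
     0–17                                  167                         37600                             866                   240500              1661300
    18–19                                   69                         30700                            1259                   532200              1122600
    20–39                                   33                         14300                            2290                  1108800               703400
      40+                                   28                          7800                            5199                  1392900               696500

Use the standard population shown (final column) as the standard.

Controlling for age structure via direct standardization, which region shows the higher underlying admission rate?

Central Province

Age-specific rates per 10000 for the Central Province: 44.41, 22.48, 23.08, 35.90.
For the River Delta: 36.01, 23.66, 20.65, 37.33.
Standard total = 4183800; weights = 0.3971, 0.2683, 0.1681, 0.1665.
The Central Province: 0.3971×44.41 + 0.2683×22.48 + 0.1681×23.08 + 0.1665×35.90 = 33.5227 per 10000.
The River Delta: 0.3971×36.01 + 0.2683×23.66 + 0.1681×20.65 + 0.1665×37.33 = 30.3317 per 10000.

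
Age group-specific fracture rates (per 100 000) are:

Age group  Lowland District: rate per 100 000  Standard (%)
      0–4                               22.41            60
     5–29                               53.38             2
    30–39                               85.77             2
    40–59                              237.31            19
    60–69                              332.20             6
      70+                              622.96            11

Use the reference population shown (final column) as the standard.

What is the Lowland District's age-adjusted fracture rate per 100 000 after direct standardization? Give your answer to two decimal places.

Standard weights: 0.60, 0.02, 0.02, 0.19, 0.06, 0.11.
Standardized rate: 0.6000×22.41 + 0.0200×53.38 + 0.0200×85.77 + 0.1900×237.31 + 0.0600×332.20 + 0.1100×622.96 = 149.7755 per 100 000.

149.78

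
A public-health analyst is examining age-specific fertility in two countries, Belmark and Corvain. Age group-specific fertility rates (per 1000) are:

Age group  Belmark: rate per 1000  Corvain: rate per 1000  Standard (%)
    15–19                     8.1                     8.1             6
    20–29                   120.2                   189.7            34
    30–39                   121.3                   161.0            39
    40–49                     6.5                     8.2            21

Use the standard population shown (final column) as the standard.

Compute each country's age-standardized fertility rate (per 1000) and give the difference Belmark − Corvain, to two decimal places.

-39.47

Standard weights: 0.06, 0.34, 0.39, 0.21.
Belmark: 0.0600×8.1 + 0.3400×120.2 + 0.3900×121.3 + 0.2100×6.5 = 90.0260 per 1000.
Corvain: 0.0600×8.1 + 0.3400×189.7 + 0.3900×161.0 + 0.2100×8.2 = 129.4960 per 1000.
Difference = 90.0260 − 129.4960 = -39.4700.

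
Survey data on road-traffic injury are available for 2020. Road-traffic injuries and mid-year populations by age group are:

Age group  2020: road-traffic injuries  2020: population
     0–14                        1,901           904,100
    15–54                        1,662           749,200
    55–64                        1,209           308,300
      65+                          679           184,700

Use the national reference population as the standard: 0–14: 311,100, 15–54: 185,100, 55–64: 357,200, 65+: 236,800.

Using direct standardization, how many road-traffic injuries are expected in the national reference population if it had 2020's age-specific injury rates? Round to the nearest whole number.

3336

Age-specific rates per 100,000 for 2020: 210.26, 221.84, 392.15, 367.62.
Expected road-traffic injuries = Σ (standard pop × age-specific rate ÷ 100,000)
= 311,100×210.26/100,000 + 185,100×221.84/100,000 + 357,200×392.15/100,000 + 236,800×367.62/100,000
= 654.13 + 410.62 + 1400.76 + 870.53 = 3336.05.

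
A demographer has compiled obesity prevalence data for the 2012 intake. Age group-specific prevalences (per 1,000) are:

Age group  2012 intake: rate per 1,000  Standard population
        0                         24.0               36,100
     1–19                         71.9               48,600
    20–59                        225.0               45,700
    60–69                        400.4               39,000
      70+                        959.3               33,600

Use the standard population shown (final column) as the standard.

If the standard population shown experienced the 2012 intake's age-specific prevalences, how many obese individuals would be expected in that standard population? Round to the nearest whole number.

Expected obese individuals = Σ (standard pop × age-specific rate ÷ 1,000)
= 36,100×24.0/1,000 + 48,600×71.9/1,000 + 45,700×225.0/1,000 + 39,000×400.4/1,000 + 33,600×959.3/1,000
= 866.40 + 3494.34 + 10282.50 + 15615.60 + 32232.48 = 62491.32.

62491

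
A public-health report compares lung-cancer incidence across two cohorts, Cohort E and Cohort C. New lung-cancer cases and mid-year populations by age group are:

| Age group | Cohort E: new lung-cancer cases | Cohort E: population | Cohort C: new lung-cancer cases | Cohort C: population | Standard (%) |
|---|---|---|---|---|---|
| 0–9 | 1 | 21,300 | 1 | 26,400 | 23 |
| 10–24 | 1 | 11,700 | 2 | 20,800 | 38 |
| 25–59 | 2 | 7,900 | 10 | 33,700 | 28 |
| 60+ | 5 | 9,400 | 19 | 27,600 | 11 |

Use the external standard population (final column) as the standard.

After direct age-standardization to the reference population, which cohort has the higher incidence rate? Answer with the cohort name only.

Age-specific rates per 100,000 for Cohort E: 4.69, 8.55, 25.32, 53.19.
For Cohort C: 3.79, 9.62, 29.67, 68.84.
Standard weights: 0.23, 0.38, 0.28, 0.11.
Cohort E: 0.2300×4.69 + 0.3800×8.55 + 0.2800×25.32 + 0.1100×53.19 = 17.2673 per 100,000.
Cohort C: 0.2300×3.79 + 0.3800×9.62 + 0.2800×29.67 + 0.1100×68.84 = 20.4061 per 100,000.

Cohort C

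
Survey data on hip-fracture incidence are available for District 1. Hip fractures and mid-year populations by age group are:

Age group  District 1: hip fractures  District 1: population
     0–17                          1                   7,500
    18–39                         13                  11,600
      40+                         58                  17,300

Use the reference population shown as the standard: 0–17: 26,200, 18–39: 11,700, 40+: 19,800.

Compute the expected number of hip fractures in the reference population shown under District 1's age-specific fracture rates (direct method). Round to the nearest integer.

83

Age-specific rates per 100,000 for District 1: 13.33, 112.07, 335.26.
Expected hip fractures = Σ (standard pop × age-specific rate ÷ 100,000)
= 26,200×13.33/100,000 + 11,700×112.07/100,000 + 19,800×335.26/100,000
= 3.49 + 13.11 + 66.38 = 82.99.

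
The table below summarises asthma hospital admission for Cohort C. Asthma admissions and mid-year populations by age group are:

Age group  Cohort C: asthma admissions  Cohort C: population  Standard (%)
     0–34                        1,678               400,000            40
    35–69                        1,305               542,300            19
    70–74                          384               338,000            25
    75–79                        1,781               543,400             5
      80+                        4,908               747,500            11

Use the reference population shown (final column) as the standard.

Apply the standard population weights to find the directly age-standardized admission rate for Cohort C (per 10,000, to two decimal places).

Age-specific rates per 10,000 for Cohort C: 41.95, 24.06, 11.36, 32.78, 65.66.
Standard weights: 0.40, 0.19, 0.25, 0.05, 0.11.
Standardized rate: 0.4000×41.95 + 0.1900×24.06 + 0.2500×11.36 + 0.0500×32.78 + 0.1100×65.66 = 33.0537 per 10,000.

33.05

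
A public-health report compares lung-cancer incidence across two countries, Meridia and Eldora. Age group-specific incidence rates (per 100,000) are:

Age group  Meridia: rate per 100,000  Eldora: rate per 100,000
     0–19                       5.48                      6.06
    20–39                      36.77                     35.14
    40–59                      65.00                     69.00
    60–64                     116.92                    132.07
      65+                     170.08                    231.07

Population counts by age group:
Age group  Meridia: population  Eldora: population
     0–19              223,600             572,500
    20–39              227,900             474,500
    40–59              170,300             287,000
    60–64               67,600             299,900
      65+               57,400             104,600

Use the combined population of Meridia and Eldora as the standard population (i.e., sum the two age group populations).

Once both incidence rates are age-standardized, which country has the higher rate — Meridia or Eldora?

Combined standard total = 2,485,300; weights = 0.3203, 0.2826, 0.1840, 0.1479, 0.0652.
Meridia: 0.3203×5.48 + 0.2826×36.77 + 0.1840×65.00 + 0.1479×116.92 + 0.0652×170.08 = 52.4828 per 100,000.
Eldora: 0.3203×6.06 + 0.2826×35.14 + 0.1840×69.00 + 0.1479×132.07 + 0.0652×231.07 = 59.1596 per 100,000.

Eldora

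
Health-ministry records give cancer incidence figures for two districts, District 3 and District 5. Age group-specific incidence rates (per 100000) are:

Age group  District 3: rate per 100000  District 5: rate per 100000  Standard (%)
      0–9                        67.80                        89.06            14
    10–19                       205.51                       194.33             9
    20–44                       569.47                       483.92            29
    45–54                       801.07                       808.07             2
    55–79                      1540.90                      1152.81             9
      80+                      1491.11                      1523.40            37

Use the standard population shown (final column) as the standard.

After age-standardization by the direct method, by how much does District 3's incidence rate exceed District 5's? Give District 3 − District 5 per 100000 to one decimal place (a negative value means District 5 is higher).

45.7

Standard weights: 0.14, 0.09, 0.29, 0.02, 0.09, 0.37.
District 3: 0.1400×67.80 + 0.0900×205.51 + 0.2900×569.47 + 0.0200×801.07 + 0.0900×1540.90 + 0.3700×1491.11 = 899.5473 per 100000.
District 5: 0.1400×89.06 + 0.0900×194.33 + 0.2900×483.92 + 0.0200×808.07 + 0.0900×1152.81 + 0.3700×1523.40 = 853.8672 per 100000.
Difference = 899.5473 − 853.8672 = 45.6801.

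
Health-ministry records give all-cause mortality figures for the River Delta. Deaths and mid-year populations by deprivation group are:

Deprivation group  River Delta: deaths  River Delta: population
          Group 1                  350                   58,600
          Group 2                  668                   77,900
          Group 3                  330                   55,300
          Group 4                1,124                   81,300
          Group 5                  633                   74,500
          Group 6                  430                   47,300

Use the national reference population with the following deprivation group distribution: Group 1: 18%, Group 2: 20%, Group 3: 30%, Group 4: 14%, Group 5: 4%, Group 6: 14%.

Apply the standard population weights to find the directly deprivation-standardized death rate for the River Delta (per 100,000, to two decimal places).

812.85

Deprivation-specific rates per 100,000 for the River Delta: 597.27, 857.51, 596.75, 1382.53, 849.66, 909.09.
Standard weights: 0.18, 0.20, 0.30, 0.14, 0.04, 0.14.
Standardized rate: 0.1800×597.27 + 0.2000×857.51 + 0.3000×596.75 + 0.1400×1382.53 + 0.0400×849.66 + 0.1400×909.09 = 812.8480 per 100,000.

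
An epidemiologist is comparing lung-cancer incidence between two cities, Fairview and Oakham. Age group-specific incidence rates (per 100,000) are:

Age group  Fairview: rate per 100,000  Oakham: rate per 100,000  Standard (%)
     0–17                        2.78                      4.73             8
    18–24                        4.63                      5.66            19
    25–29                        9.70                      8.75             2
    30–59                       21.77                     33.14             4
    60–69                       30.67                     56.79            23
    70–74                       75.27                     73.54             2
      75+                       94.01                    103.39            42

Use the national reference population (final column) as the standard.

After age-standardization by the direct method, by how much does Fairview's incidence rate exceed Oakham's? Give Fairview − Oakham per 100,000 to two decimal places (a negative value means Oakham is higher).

Standard weights: 0.08, 0.19, 0.02, 0.04, 0.23, 0.02, 0.42.
Fairview: 0.0800×2.78 + 0.1900×4.63 + 0.0200×9.70 + 0.0400×21.77 + 0.2300×30.67 + 0.0200×75.27 + 0.4200×94.01 = 50.2106 per 100,000.
Oakham: 0.0800×4.73 + 0.1900×5.66 + 0.0200×8.75 + 0.0400×33.14 + 0.2300×56.79 + 0.0200×73.54 + 0.4200×103.39 = 60.9107 per 100,000.
Difference = 50.2106 − 60.9107 = -10.7001.

-10.70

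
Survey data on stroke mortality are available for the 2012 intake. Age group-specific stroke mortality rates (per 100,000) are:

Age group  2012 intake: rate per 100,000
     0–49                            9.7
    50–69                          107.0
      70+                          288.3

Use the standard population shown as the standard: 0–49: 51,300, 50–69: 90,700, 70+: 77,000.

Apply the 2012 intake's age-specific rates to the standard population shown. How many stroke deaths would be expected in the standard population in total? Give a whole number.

Expected stroke deaths = Σ (standard pop × age-specific rate ÷ 100,000)
= 51,300×9.7/100,000 + 90,700×107.0/100,000 + 77,000×288.3/100,000
= 4.98 + 97.05 + 221.99 = 324.02.

324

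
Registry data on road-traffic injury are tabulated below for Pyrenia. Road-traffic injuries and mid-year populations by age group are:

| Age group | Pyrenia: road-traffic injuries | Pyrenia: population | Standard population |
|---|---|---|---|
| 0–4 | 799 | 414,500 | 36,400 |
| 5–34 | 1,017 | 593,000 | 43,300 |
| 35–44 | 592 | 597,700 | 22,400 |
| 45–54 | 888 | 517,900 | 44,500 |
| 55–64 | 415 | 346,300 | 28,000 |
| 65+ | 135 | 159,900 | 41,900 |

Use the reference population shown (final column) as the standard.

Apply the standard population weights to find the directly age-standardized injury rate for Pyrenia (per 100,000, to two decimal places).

Age-specific rates per 100,000 for Pyrenia: 192.76, 171.50, 99.05, 171.46, 119.84, 84.43.
Standard total = 216,500; weights = 0.1681, 0.2000, 0.1035, 0.2055, 0.1293, 0.1935.
Standardized rate: 0.1681×192.76 + 0.2000×171.50 + 0.1035×99.05 + 0.2055×171.46 + 0.1293×119.84 + 0.1935×84.43 = 144.0379 per 100,000.

144.04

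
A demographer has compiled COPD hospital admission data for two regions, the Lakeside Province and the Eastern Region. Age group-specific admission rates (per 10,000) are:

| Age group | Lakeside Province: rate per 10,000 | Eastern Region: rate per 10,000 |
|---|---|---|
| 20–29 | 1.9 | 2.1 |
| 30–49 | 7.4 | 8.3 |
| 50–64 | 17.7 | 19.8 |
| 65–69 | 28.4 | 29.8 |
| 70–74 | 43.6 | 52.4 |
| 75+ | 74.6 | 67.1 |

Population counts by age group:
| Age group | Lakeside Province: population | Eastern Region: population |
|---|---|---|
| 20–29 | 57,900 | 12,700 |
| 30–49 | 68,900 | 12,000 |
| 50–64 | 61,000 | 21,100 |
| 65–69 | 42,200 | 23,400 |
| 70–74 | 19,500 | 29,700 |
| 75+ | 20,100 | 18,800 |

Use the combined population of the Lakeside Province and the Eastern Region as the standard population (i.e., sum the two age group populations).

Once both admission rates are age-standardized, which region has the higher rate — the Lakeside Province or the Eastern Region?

Eastern Region

Combined standard total = 387,300; weights = 0.1823, 0.2089, 0.2120, 0.1694, 0.1270, 0.1004.
The Lakeside Province: 0.1823×1.9 + 0.2089×7.4 + 0.2120×17.7 + 0.1694×28.4 + 0.1270×43.6 + 0.1004×74.6 = 23.4859 per 10,000.
The Eastern Region: 0.1823×2.1 + 0.2089×8.3 + 0.2120×19.8 + 0.1694×29.8 + 0.1270×52.4 + 0.1004×67.1 = 24.7572 per 10,000.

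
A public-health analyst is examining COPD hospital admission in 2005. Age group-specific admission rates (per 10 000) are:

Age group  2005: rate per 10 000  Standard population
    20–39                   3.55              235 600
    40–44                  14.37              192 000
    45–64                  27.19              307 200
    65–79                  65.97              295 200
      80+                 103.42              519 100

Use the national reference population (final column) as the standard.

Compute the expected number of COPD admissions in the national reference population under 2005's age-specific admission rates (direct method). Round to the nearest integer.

Expected COPD admissions = Σ (standard pop × age-specific rate ÷ 10 000)
= 235 600×3.55/10 000 + 192 000×14.37/10 000 + 307 200×27.19/10 000 + 295 200×65.97/10 000 + 519 100×103.42/10 000
= 83.64 + 275.90 + 835.28 + 1947.43 + 5368.53 = 8510.79.

8511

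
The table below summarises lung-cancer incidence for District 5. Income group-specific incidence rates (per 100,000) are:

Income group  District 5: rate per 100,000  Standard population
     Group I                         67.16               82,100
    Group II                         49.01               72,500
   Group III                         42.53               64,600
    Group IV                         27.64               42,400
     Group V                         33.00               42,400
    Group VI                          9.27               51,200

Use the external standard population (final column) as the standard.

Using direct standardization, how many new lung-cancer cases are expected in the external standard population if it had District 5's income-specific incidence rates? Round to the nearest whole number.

149

Expected new lung-cancer cases = Σ (standard pop × income-specific rate ÷ 100,000)
= 82,100×67.16/100,000 + 72,500×49.01/100,000 + 64,600×42.53/100,000 + 42,400×27.64/100,000 + 42,400×33.00/100,000 + 51,200×9.27/100,000
= 55.14 + 35.53 + 27.47 + 11.72 + 13.99 + 4.75 = 148.60.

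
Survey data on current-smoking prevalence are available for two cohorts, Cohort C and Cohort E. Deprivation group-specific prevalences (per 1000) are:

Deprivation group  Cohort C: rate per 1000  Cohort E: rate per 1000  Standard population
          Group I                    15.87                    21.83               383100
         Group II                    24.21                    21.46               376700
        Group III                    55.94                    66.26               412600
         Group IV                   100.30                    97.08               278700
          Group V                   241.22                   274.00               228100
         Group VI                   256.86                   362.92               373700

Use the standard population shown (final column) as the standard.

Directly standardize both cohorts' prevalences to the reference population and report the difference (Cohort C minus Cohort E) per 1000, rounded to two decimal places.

-25.19

Standard total = 2052900; weights = 0.1866, 0.1835, 0.2010, 0.1358, 0.1111, 0.1820.
Cohort C: 0.1866×15.87 + 0.1835×24.21 + 0.2010×55.94 + 0.1358×100.30 + 0.1111×241.22 + 0.1820×256.86 = 105.8235 per 1000.
Cohort E: 0.1866×21.83 + 0.1835×21.46 + 0.2010×66.26 + 0.1358×97.08 + 0.1111×274.00 + 0.1820×362.92 = 131.0170 per 1000.
Difference = 105.8235 − 131.0170 = -25.1935.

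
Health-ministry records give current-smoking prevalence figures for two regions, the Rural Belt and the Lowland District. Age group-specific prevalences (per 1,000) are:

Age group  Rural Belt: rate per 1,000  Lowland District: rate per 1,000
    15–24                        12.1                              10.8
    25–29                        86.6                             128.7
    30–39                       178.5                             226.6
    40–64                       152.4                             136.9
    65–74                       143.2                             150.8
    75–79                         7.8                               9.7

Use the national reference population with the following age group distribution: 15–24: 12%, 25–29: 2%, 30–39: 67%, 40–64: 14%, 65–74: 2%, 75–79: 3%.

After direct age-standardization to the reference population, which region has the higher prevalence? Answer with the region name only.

Standard weights: 0.12, 0.02, 0.67, 0.14, 0.02, 0.03.
The Rural Belt: 0.1200×12.1 + 0.0200×86.6 + 0.6700×178.5 + 0.1400×152.4 + 0.0200×143.2 + 0.0300×7.8 = 147.2130 per 1,000.
The Lowland District: 0.1200×10.8 + 0.0200×128.7 + 0.6700×226.6 + 0.1400×136.9 + 0.0200×150.8 + 0.0300×9.7 = 178.1650 per 1,000.

Lowland District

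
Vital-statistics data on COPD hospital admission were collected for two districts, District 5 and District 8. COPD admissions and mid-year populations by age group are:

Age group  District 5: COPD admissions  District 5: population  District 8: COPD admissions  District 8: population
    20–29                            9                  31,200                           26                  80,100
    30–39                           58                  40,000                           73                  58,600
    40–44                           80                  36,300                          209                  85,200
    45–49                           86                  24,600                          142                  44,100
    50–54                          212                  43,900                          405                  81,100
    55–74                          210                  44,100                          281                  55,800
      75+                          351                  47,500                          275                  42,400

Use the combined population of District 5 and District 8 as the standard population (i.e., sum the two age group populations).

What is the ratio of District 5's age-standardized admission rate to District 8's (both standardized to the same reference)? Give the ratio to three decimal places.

1.016

Age-specific rates per 10,000 for District 5: 2.88, 14.50, 22.04, 34.96, 48.29, 47.62, 73.89.
For District 8: 3.25, 12.46, 24.53, 32.20, 49.94, 50.36, 64.86.
Combined standard total = 714,900; weights = 0.1557, 0.1379, 0.1700, 0.0961, 0.1748, 0.1397, 0.1258.
District 5: 0.1557×2.88 + 0.1379×14.50 + 0.1700×22.04 + 0.0961×34.96 + 0.1748×48.29 + 0.1397×47.62 + 0.1258×73.89 = 33.9444 per 10,000.
District 8: 0.1557×3.25 + 0.1379×12.46 + 0.1700×24.53 + 0.0961×32.20 + 0.1748×49.94 + 0.1397×50.36 + 0.1258×64.86 = 33.4117 per 10,000.
Ratio = 33.9444 ÷ 33.4117 = 1.01595.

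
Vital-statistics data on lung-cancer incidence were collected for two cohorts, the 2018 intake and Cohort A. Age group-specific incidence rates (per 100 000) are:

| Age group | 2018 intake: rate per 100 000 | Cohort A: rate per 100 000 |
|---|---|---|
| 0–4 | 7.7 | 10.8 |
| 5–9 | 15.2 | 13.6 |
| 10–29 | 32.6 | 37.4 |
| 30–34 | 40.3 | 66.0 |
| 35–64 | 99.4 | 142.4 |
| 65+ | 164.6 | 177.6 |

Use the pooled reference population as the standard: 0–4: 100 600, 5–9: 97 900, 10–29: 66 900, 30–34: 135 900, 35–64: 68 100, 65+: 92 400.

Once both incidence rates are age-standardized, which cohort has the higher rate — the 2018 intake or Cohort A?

Standard total = 561 800; weights = 0.1791, 0.1743, 0.1191, 0.2419, 0.1212, 0.1645.
The 2018 intake: 0.1791×7.7 + 0.1743×15.2 + 0.1191×32.6 + 0.2419×40.3 + 0.1212×99.4 + 0.1645×164.6 = 56.7793 per 100 000.
Cohort A: 0.1791×10.8 + 0.1743×13.6 + 0.1191×37.4 + 0.2419×66.0 + 0.1212×142.4 + 0.1645×177.6 = 71.1945 per 100 000.

Cohort A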